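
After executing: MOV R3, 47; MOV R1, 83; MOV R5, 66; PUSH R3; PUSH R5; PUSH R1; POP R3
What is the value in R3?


Stack trace (top is rightmost):
  MOV R3, 47  → R3 = 47
  MOV R1, 83  → R1 = 83
  MOV R5, 66  → R5 = 66
  PUSH R3  → stack: [47]
  PUSH R5  → stack: [47, 66]
  PUSH R1  → stack: [47, 66, 83]
  POP R3  → R3 = 83, stack: [47, 66]
Final: R3 = 83

83


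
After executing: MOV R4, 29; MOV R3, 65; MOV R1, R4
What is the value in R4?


Register state trace:
  MOV R4, 29  → R4 = 29
  MOV R3, 65  → R3 = 65
  MOV R1, R4  → R1 = 29
Final: R4 = 29

29


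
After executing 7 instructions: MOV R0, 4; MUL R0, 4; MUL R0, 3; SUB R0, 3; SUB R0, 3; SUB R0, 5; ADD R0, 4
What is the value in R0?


Register state trace:
  MOV R0, 4  → R0 = 4
  MUL R0, 4  → R0 = 4 * 4 = 16
  MUL R0, 3  → R0 = 16 * 3 = 48
  SUB R0, 3  → R0 = 48 - 3 = 45
  SUB R0, 3  → R0 = 45 - 3 = 42
  SUB R0, 5  → R0 = 42 - 5 = 37
  ADD R0, 4  → R0 = 37 + 4 = 41
Final: R0 = 41

41


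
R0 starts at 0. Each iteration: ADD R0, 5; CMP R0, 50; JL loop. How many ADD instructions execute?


Loop trace (R0 starts at 0, target 50, step 5):
  ADD #1: R0 = 0 + 5 = 5  → 5 < 50, loop
  ADD #2: R0 = 5 + 5 = 10  → 10 < 50, loop
  ADD #3: R0 = 10 + 5 = 15  → 15 < 50, loop
  ADD #4: R0 = 15 + 5 = 20  → 20 < 50, loop
  ADD #5: R0 = 20 + 5 = 25  → 25 < 50, loop
  ADD #6: R0 = 25 + 5 = 30  → 30 < 50, loop
  ADD #7: R0 = 30 + 5 = 35  → 35 < 50, loop
  ADD #8: R0 = 35 + 5 = 40  → 40 < 50, loop
  ADD #9: R0 = 40 + 5 = 45  → 45 < 50, loop
  ADD #10: R0 = 45 + 5 = 50  → 50 >= 50, exit
Total ADD instructions: 10

10


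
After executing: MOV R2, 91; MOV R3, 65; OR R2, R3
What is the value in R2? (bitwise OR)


Register state trace:
  MOV R2, 91  → R2 = 91 (0b01011011)
  MOV R3, 65  → R3 = 65 (0b01000001)
  OR R2, R3   → R2 = 91 OR 65 = 91 (0b01011011)
Final: R2 = 91

91


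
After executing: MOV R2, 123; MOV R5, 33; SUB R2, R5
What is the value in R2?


Register state trace:
  MOV R2, 123  → R2 = 123
  MOV R5, 33  → R5 = 33
  SUB R2, R5  → R2 = 123 - 33 = 90
Final: R2 = 90

90


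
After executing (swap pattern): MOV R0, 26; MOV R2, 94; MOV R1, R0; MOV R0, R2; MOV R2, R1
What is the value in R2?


Register state trace (swap pattern):
  MOV R0, 26  → R0 = 26
  MOV R2, 94  → R2 = 94
  MOV R1, R0  → R1 = 26  (save R0)
  MOV R0, R2  → R0 = 94  (R0 gets R2's value)
  MOV R2, R1  → R2 = 26  (R2 gets saved value)
Final: R2 = 26

26


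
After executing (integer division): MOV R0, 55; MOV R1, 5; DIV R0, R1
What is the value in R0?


Register state trace:
  MOV R0, 55  → R0 = 55
  MOV R1, 5  → R1 = 5
  DIV R0, R1  → R0 = 55 // 5 = 11
Final: R0 = 11

11


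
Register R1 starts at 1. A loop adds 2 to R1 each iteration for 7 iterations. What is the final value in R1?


Starting value: R1 = 1
  Iter 1: R1 = 1 + 2 = 3
  Iter 2: R1 = 3 + 2 = 5
  Iter 3: R1 = 5 + 2 = 7
  Iter 4: R1 = 7 + 2 = 9
  Iter 5: R1 = 9 + 2 = 11
  Iter 6: R1 = 11 + 2 = 13
  Iter 7: R1 = 13 + 2 = 15
Final: R1 = 15

15


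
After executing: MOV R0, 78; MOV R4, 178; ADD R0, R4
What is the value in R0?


Register state trace:
  MOV R0, 78  → R0 = 78
  MOV R4, 178  → R4 = 178
  ADD R0, R4  → R0 = 78 + 178 = 256
Final: R0 = 256

256


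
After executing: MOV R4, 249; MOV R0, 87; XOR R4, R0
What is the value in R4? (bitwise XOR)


Register state trace:
  MOV R4, 249  → R4 = 249 (0b11111001)
  MOV R0, 87  → R0 = 87 (0b01010111)
  XOR R4, R0  → R4 = 249 XOR 87 = 174 (0b10101110)
Final: R4 = 174

174


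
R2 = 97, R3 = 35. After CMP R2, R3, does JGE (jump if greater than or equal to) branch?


Trace:
  R2 = 97, R3 = 35
  CMP R2, R3  → compares 97 vs 35
  JGE checks: is 97 greater than or equal to 35?
  97 > 35, so condition is true
Branch taken: Yes

Yes


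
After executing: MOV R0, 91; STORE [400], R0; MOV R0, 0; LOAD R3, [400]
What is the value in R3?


Register and memory trace:
  MOV R0, 91  → R0 = 91
  STORE [400], R0  → mem[400] = 91
  MOV R0, 0  → R0 = 0
  LOAD R3, [400]  → R3 = mem[400] = 91
Final: R3 = 91

91


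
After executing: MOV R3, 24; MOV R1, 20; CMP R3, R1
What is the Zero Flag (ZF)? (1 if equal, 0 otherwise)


Register state trace:
  MOV R3, 24  → R3 = 24
  MOV R1, 20  → R1 = 20
  CMP R3, R1  → computes 24 - 20 = 4
  Result is nonzero, so values are not equal
ZF = 0

0


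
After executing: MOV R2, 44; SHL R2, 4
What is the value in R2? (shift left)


Register state trace:
  MOV R2, 44  → R2 = 44
  SHL R2, 4  → R2 = 44 << 4 = 44 * 2^4 = 704
Final: R2 = 704

704


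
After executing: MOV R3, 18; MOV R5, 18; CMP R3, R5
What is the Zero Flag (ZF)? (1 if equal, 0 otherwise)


Register state trace:
  MOV R3, 18  → R3 = 18
  MOV R5, 18  → R5 = 18
  CMP R3, R5  → computes 18 - 18 = 0
  Result is zero, so values are equal
ZF = 1

1


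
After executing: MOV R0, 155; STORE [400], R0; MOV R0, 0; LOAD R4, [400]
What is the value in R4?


Register and memory trace:
  MOV R0, 155  → R0 = 155
  STORE [400], R0  → mem[400] = 155
  MOV R0, 0  → R0 = 0
  LOAD R4, [400]  → R4 = mem[400] = 155
Final: R4 = 155

155


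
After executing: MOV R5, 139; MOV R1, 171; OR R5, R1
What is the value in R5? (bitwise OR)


Register state trace:
  MOV R5, 139  → R5 = 139 (0b10001011)
  MOV R1, 171  → R1 = 171 (0b10101011)
  OR R5, R1   → R5 = 139 OR 171 = 171 (0b10101011)
Final: R5 = 171

171


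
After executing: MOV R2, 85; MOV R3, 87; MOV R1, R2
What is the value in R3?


Register state trace:
  MOV R2, 85  → R2 = 85
  MOV R3, 87  → R3 = 87
  MOV R1, R2  → R1 = 85
Final: R3 = 87

87


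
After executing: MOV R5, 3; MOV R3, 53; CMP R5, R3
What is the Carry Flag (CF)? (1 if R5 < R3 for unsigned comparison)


Register state trace:
  MOV R5, 3  → R5 = 3
  MOV R3, 53  → R3 = 53
  CMP R5, R3  → unsigned 3 - 53: borrow occurs
  3 < 53, so CF = 1
CF = 1

1


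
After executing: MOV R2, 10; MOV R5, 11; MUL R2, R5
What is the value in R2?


Register state trace:
  MOV R2, 10  → R2 = 10
  MOV R5, 11  → R5 = 11
  MUL R2, R5  → R2 = 10 * 11 = 110
Final: R2 = 110

110


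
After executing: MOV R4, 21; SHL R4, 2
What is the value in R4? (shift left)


Register state trace:
  MOV R4, 21  → R4 = 21
  SHL R4, 2  → R4 = 21 << 2 = 21 * 2^2 = 84
Final: R4 = 84

84


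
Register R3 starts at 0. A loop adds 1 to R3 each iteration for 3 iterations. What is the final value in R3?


Starting value: R3 = 0
  Iter 1: R3 = 0 + 1 = 1
  Iter 2: R3 = 1 + 1 = 2
  Iter 3: R3 = 2 + 1 = 3
Final: R3 = 3

3


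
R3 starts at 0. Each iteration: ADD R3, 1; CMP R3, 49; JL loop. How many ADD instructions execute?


Loop trace (R3 starts at 0, target 49, step 1):
  ADD #1: R3 = 0 + 1 = 1  → 1 < 49, loop
  ADD #2: R3 = 1 + 1 = 2  → 2 < 49, loop
  ADD #3: R3 = 2 + 1 = 3  → 3 < 49, loop
  ADD #4: R3 = 3 + 1 = 4  → 4 < 49, loop
  ADD #5: R3 = 4 + 1 = 5  → 5 < 49, loop
  ADD #6: R3 = 5 + 1 = 6  → 6 < 49, loop
  ADD #7: R3 = 6 + 1 = 7  → 7 < 49, loop
  ADD #8: R3 = 7 + 1 = 8  → 8 < 49, loop
  ADD #9: R3 = 8 + 1 = 9  → 9 < 49, loop
  ADD #10: R3 = 9 + 1 = 10  → 10 < 49, loop
  ADD #11: R3 = 10 + 1 = 11  → 11 < 49, loop
  ADD #12: R3 = 11 + 1 = 12  → 12 < 49, loop
  ADD #13: R3 = 12 + 1 = 13  → 13 < 49, loop
  ADD #14: R3 = 13 + 1 = 14  → 14 < 49, loop
  ADD #15: R3 = 14 + 1 = 15  → 15 < 49, loop
  ADD #16: R3 = 15 + 1 = 16  → 16 < 49, loop
  ADD #17: R3 = 16 + 1 = 17  → 17 < 49, loop
  ADD #18: R3 = 17 + 1 = 18  → 18 < 49, loop
  ADD #19: R3 = 18 + 1 = 19  → 19 < 49, loop
  ADD #20: R3 = 19 + 1 = 20  → 20 < 49, loop
  ADD #21: R3 = 20 + 1 = 21  → 21 < 49, loop
  ADD #22: R3 = 21 + 1 = 22  → 22 < 49, loop
  ADD #23: R3 = 22 + 1 = 23  → 23 < 49, loop
  ADD #24: R3 = 23 + 1 = 24  → 24 < 49, loop
  ADD #25: R3 = 24 + 1 = 25  → 25 < 49, loop
  ADD #26: R3 = 25 + 1 = 26  → 26 < 49, loop
  ADD #27: R3 = 26 + 1 = 27  → 27 < 49, loop
  ADD #28: R3 = 27 + 1 = 28  → 28 < 49, loop
  ADD #29: R3 = 28 + 1 = 29  → 29 < 49, loop
  ADD #30: R3 = 29 + 1 = 30  → 30 < 49, loop
  ADD #31: R3 = 30 + 1 = 31  → 31 < 49, loop
  ADD #32: R3 = 31 + 1 = 32  → 32 < 49, loop
  ADD #33: R3 = 32 + 1 = 33  → 33 < 49, loop
  ADD #34: R3 = 33 + 1 = 34  → 34 < 49, loop
  ADD #35: R3 = 34 + 1 = 35  → 35 < 49, loop
  ADD #36: R3 = 35 + 1 = 36  → 36 < 49, loop
  ADD #37: R3 = 36 + 1 = 37  → 37 < 49, loop
  ADD #38: R3 = 37 + 1 = 38  → 38 < 49, loop
  ADD #39: R3 = 38 + 1 = 39  → 39 < 49, loop
  ADD #40: R3 = 39 + 1 = 40  → 40 < 49, loop
  ADD #41: R3 = 40 + 1 = 41  → 41 < 49, loop
  ADD #42: R3 = 41 + 1 = 42  → 42 < 49, loop
  ADD #43: R3 = 42 + 1 = 43  → 43 < 49, loop
  ADD #44: R3 = 43 + 1 = 44  → 44 < 49, loop
  ADD #45: R3 = 44 + 1 = 45  → 45 < 49, loop
  ADD #46: R3 = 45 + 1 = 46  → 46 < 49, loop
  ADD #47: R3 = 46 + 1 = 47  → 47 < 49, loop
  ADD #48: R3 = 47 + 1 = 48  → 48 < 49, loop
  ADD #49: R3 = 48 + 1 = 49  → 49 >= 49, exit
Total ADD instructions: 49

49


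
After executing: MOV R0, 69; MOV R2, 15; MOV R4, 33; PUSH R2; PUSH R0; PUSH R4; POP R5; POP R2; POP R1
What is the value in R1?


Stack trace (top is rightmost):
  MOV R0, 69  → R0 = 69
  MOV R2, 15  → R2 = 15
  MOV R4, 33  → R4 = 33
  PUSH R2  → stack: [15]
  PUSH R0  → stack: [15, 69]
  PUSH R4  → stack: [15, 69, 33]
  POP R5  → R5 = 33, stack: [15, 69]
  POP R2  → R2 = 69, stack: [15]
  POP R1  → R1 = 15, stack: []
Final: R1 = 15

15


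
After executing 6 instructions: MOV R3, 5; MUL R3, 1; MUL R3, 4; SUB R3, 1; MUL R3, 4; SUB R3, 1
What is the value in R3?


Register state trace:
  MOV R3, 5  → R3 = 5
  MUL R3, 1  → R3 = 5 * 1 = 5
  MUL R3, 4  → R3 = 5 * 4 = 20
  SUB R3, 1  → R3 = 20 - 1 = 19
  MUL R3, 4  → R3 = 19 * 4 = 76
  SUB R3, 1  → R3 = 76 - 1 = 75
Final: R3 = 75

75


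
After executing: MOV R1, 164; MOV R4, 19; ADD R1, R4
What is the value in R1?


Register state trace:
  MOV R1, 164  → R1 = 164
  MOV R4, 19  → R4 = 19
  ADD R1, R4  → R1 = 164 + 19 = 183
Final: R1 = 183

183


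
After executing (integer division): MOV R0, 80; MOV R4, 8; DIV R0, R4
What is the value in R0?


Register state trace:
  MOV R0, 80  → R0 = 80
  MOV R4, 8  → R4 = 8
  DIV R0, R4  → R0 = 80 // 8 = 10
Final: R0 = 10

10


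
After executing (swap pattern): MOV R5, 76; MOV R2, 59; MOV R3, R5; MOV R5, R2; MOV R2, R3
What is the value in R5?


Register state trace (swap pattern):
  MOV R5, 76  → R5 = 76
  MOV R2, 59  → R2 = 59
  MOV R3, R5  → R3 = 76  (save R5)
  MOV R5, R2  → R5 = 59  (R5 gets R2's value)
  MOV R2, R3  → R2 = 76  (R2 gets saved value)
Final: R5 = 59

59


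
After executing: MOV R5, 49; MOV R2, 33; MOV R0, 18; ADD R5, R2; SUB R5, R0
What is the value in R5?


Register state trace:
  MOV R5, 49  → R5 = 49
  MOV R2, 33  → R2 = 33
  MOV R0, 18  → R0 = 18
  ADD R5, R2  → R5 = 49 + 33 = 82
  SUB R5, R0  → R5 = 82 - 18 = 64
Final: R5 = 64

64


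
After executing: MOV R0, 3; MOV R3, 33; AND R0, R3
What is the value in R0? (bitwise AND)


Register state trace:
  MOV R0, 3  → R0 = 3 (0b00000011)
  MOV R3, 33  → R3 = 33 (0b00100001)
  AND R0, R3  → R0 = 3 AND 33 = 1 (0b00000001)
Final: R0 = 1

1


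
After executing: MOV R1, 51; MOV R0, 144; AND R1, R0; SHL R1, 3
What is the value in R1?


Register state trace:
  MOV R1, 51  → R1 = 51 (0b00110011)
  MOV R0, 144  → R0 = 144 (0b10010000)
  AND R1, R0  → R1 = 51 AND 144 = 16 (0b00010000)
  SHL R1, 3  → R1 = 16 << 3 = 128
Final: R1 = 128

128


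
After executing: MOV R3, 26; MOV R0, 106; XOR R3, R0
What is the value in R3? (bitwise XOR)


Register state trace:
  MOV R3, 26  → R3 = 26 (0b00011010)
  MOV R0, 106  → R0 = 106 (0b01101010)
  XOR R3, R0  → R3 = 26 XOR 106 = 112 (0b01110000)
Final: R3 = 112

112


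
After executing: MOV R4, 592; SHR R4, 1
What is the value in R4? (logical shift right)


Register state trace:
  MOV R4, 592  → R4 = 592
  SHR R4, 1  → R4 = 592 >> 1 = 592 // 2^1 = 296
Final: R4 = 296

296


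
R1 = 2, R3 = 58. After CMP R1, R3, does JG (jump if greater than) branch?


Trace:
  R1 = 2, R3 = 58
  CMP R1, R3  → compares 2 vs 58
  JG checks: is 2 greater than 58?
  2 < 58, so condition is false
Branch taken: No

No


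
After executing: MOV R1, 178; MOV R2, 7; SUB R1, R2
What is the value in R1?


Register state trace:
  MOV R1, 178  → R1 = 178
  MOV R2, 7  → R2 = 7
  SUB R1, R2  → R1 = 178 - 7 = 171
Final: R1 = 171

171


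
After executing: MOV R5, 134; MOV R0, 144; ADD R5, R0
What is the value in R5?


Register state trace:
  MOV R5, 134  → R5 = 134
  MOV R0, 144  → R0 = 144
  ADD R5, R0  → R5 = 134 + 144 = 278
Final: R5 = 278

278


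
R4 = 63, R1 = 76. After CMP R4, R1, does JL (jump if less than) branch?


Trace:
  R4 = 63, R1 = 76
  CMP R4, R1  → compares 63 vs 76
  JL checks: is 63 less than 76?
  63 < 76, so condition is true
Branch taken: Yes

Yes


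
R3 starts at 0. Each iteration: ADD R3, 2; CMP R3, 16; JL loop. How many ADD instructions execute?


Loop trace (R3 starts at 0, target 16, step 2):
  ADD #1: R3 = 0 + 2 = 2  → 2 < 16, loop
  ADD #2: R3 = 2 + 2 = 4  → 4 < 16, loop
  ADD #3: R3 = 4 + 2 = 6  → 6 < 16, loop
  ADD #4: R3 = 6 + 2 = 8  → 8 < 16, loop
  ADD #5: R3 = 8 + 2 = 10  → 10 < 16, loop
  ADD #6: R3 = 10 + 2 = 12  → 12 < 16, loop
  ADD #7: R3 = 12 + 2 = 14  → 14 < 16, loop
  ADD #8: R3 = 14 + 2 = 16  → 16 >= 16, exit
Total ADD instructions: 8

8


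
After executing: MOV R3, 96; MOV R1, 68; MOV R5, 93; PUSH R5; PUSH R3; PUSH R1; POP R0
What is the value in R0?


Stack trace (top is rightmost):
  MOV R3, 96  → R3 = 96
  MOV R1, 68  → R1 = 68
  MOV R5, 93  → R5 = 93
  PUSH R5  → stack: [93]
  PUSH R3  → stack: [93, 96]
  PUSH R1  → stack: [93, 96, 68]
  POP R0  → R0 = 68, stack: [93, 96]
Final: R0 = 68

68


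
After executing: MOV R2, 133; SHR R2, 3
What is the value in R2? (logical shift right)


Register state trace:
  MOV R2, 133  → R2 = 133
  SHR R2, 3  → R2 = 133 >> 3 = 133 // 2^3 = 16
Final: R2 = 16

16


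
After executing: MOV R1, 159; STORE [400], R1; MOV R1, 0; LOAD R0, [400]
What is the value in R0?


Register and memory trace:
  MOV R1, 159  → R1 = 159
  STORE [400], R1  → mem[400] = 159
  MOV R1, 0  → R1 = 0
  LOAD R0, [400]  → R0 = mem[400] = 159
Final: R0 = 159

159


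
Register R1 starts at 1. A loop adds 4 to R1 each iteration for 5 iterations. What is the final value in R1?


Starting value: R1 = 1
  Iter 1: R1 = 1 + 4 = 5
  Iter 2: R1 = 5 + 4 = 9
  Iter 3: R1 = 9 + 4 = 13
  Iter 4: R1 = 13 + 4 = 17
  Iter 5: R1 = 17 + 4 = 21
Final: R1 = 21

21


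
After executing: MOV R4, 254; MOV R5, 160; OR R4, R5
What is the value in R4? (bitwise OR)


Register state trace:
  MOV R4, 254  → R4 = 254 (0b11111110)
  MOV R5, 160  → R5 = 160 (0b10100000)
  OR R4, R5   → R4 = 254 OR 160 = 254 (0b11111110)
Final: R4 = 254

254


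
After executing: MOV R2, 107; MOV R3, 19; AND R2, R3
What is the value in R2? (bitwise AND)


Register state trace:
  MOV R2, 107  → R2 = 107 (0b01101011)
  MOV R3, 19  → R3 = 19 (0b00010011)
  AND R2, R3  → R2 = 107 AND 19 = 3 (0b00000011)
Final: R2 = 3

3


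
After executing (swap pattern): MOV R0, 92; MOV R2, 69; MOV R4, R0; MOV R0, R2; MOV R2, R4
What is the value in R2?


Register state trace (swap pattern):
  MOV R0, 92  → R0 = 92
  MOV R2, 69  → R2 = 69
  MOV R4, R0  → R4 = 92  (save R0)
  MOV R0, R2  → R0 = 69  (R0 gets R2's value)
  MOV R2, R4  → R2 = 92  (R2 gets saved value)
Final: R2 = 92

92


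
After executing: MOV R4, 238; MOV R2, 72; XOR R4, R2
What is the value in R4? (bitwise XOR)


Register state trace:
  MOV R4, 238  → R4 = 238 (0b11101110)
  MOV R2, 72  → R2 = 72 (0b01001000)
  XOR R4, R2  → R4 = 238 XOR 72 = 166 (0b10100110)
Final: R4 = 166

166


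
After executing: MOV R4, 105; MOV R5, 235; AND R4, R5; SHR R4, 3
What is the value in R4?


Register state trace:
  MOV R4, 105  → R4 = 105 (0b01101001)
  MOV R5, 235  → R5 = 235 (0b11101011)
  AND R4, R5  → R4 = 105 AND 235 = 105 (0b01101001)
  SHR R4, 3  → R4 = 105 >> 3 = 13
Final: R4 = 13

13


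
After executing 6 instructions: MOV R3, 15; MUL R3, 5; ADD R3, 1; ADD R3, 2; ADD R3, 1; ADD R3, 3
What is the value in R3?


Register state trace:
  MOV R3, 15  → R3 = 15
  MUL R3, 5  → R3 = 15 * 5 = 75
  ADD R3, 1  → R3 = 75 + 1 = 76
  ADD R3, 2  → R3 = 76 + 2 = 78
  ADD R3, 1  → R3 = 78 + 1 = 79
  ADD R3, 3  → R3 = 79 + 3 = 82
Final: R3 = 82

82


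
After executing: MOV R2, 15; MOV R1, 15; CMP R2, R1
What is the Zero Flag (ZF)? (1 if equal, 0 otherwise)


Register state trace:
  MOV R2, 15  → R2 = 15
  MOV R1, 15  → R1 = 15
  CMP R2, R1  → computes 15 - 15 = 0
  Result is zero, so values are equal
ZF = 1

1


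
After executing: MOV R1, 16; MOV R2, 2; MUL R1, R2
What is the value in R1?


Register state trace:
  MOV R1, 16  → R1 = 16
  MOV R2, 2  → R2 = 2
  MUL R1, R2  → R1 = 16 * 2 = 32
Final: R1 = 32

32


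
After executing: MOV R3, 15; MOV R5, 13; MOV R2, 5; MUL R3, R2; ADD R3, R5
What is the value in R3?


Register state trace:
  MOV R3, 15  → R3 = 15
  MOV R5, 13  → R5 = 13
  MOV R2, 5  → R2 = 5
  MUL R3, R2  → R3 = 15 * 5 = 75
  ADD R3, R5  → R3 = 75 + 13 = 88
Final: R3 = 88

88


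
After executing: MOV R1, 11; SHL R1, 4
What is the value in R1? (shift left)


Register state trace:
  MOV R1, 11  → R1 = 11
  SHL R1, 4  → R1 = 11 << 4 = 11 * 2^4 = 176
Final: R1 = 176

176


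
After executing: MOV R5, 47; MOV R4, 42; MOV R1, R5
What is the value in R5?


Register state trace:
  MOV R5, 47  → R5 = 47
  MOV R4, 42  → R4 = 42
  MOV R1, R5  → R1 = 47
Final: R5 = 47

47


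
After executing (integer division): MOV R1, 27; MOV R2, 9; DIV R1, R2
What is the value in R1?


Register state trace:
  MOV R1, 27  → R1 = 27
  MOV R2, 9  → R2 = 9
  DIV R1, R2  → R1 = 27 // 9 = 3
Final: R1 = 3

3


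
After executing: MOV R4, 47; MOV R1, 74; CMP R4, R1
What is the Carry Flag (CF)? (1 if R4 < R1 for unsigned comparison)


Register state trace:
  MOV R4, 47  → R4 = 47
  MOV R1, 74  → R1 = 74
  CMP R4, R1  → unsigned 47 - 74: borrow occurs
  47 < 74, so CF = 1
CF = 1

1


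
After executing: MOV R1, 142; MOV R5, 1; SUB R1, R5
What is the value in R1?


Register state trace:
  MOV R1, 142  → R1 = 142
  MOV R5, 1  → R5 = 1
  SUB R1, R5  → R1 = 142 - 1 = 141
Final: R1 = 141

141


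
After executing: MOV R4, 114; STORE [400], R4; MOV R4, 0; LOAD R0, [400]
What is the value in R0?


Register and memory trace:
  MOV R4, 114  → R4 = 114
  STORE [400], R4  → mem[400] = 114
  MOV R4, 0  → R4 = 0
  LOAD R0, [400]  → R0 = mem[400] = 114
Final: R0 = 114

114


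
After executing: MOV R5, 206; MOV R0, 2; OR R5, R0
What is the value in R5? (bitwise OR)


Register state trace:
  MOV R5, 206  → R5 = 206 (0b11001110)
  MOV R0, 2  → R0 = 2 (0b00000010)
  OR R5, R0   → R5 = 206 OR 2 = 206 (0b11001110)
Final: R5 = 206

206


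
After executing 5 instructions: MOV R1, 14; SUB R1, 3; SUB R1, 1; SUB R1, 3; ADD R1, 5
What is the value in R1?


Register state trace:
  MOV R1, 14  → R1 = 14
  SUB R1, 3  → R1 = 14 - 3 = 11
  SUB R1, 1  → R1 = 11 - 1 = 10
  SUB R1, 3  → R1 = 10 - 3 = 7
  ADD R1, 5  → R1 = 7 + 5 = 12
Final: R1 = 12

12


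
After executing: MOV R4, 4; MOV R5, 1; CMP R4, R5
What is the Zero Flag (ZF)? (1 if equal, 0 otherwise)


Register state trace:
  MOV R4, 4  → R4 = 4
  MOV R5, 1  → R5 = 1
  CMP R4, R5  → computes 4 - 1 = 3
  Result is nonzero, so values are not equal
ZF = 0

0


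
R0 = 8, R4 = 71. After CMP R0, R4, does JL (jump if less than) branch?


Trace:
  R0 = 8, R4 = 71
  CMP R0, R4  → compares 8 vs 71
  JL checks: is 8 less than 71?
  8 < 71, so condition is true
Branch taken: Yes

Yes


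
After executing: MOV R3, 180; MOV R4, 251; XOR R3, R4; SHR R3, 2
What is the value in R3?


Register state trace:
  MOV R3, 180  → R3 = 180 (0b10110100)
  MOV R4, 251  → R4 = 251 (0b11111011)
  XOR R3, R4  → R3 = 180 XOR 251 = 79 (0b01001111)
  SHR R3, 2  → R3 = 79 >> 2 = 19
Final: R3 = 19

19


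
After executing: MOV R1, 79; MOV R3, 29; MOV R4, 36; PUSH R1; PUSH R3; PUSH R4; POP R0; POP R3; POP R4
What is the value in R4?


Stack trace (top is rightmost):
  MOV R1, 79  → R1 = 79
  MOV R3, 29  → R3 = 29
  MOV R4, 36  → R4 = 36
  PUSH R1  → stack: [79]
  PUSH R3  → stack: [79, 29]
  PUSH R4  → stack: [79, 29, 36]
  POP R0  → R0 = 36, stack: [79, 29]
  POP R3  → R3 = 29, stack: [79]
  POP R4  → R4 = 79, stack: []
Final: R4 = 79

79


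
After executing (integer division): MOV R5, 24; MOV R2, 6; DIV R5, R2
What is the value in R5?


Register state trace:
  MOV R5, 24  → R5 = 24
  MOV R2, 6  → R2 = 6
  DIV R5, R2  → R5 = 24 // 6 = 4
Final: R5 = 4

4


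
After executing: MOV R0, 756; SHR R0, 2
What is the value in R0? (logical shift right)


Register state trace:
  MOV R0, 756  → R0 = 756
  SHR R0, 2  → R0 = 756 >> 2 = 756 // 2^2 = 189
Final: R0 = 189

189


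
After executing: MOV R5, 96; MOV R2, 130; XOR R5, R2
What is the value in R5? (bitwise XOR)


Register state trace:
  MOV R5, 96  → R5 = 96 (0b01100000)
  MOV R2, 130  → R2 = 130 (0b10000010)
  XOR R5, R2  → R5 = 96 XOR 130 = 226 (0b11100010)
Final: R5 = 226

226


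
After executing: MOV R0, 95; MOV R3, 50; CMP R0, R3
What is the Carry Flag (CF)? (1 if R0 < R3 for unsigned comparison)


Register state trace:
  MOV R0, 95  → R0 = 95
  MOV R3, 50  → R3 = 50
  CMP R0, R3  → unsigned 95 - 50: no borrow
  95 >= 50, so CF = 0
CF = 0

0


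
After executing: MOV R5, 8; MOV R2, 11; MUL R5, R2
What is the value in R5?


Register state trace:
  MOV R5, 8  → R5 = 8
  MOV R2, 11  → R2 = 11
  MUL R5, R2  → R5 = 8 * 11 = 88
Final: R5 = 88

88


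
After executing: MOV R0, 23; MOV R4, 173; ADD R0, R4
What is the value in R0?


Register state trace:
  MOV R0, 23  → R0 = 23
  MOV R4, 173  → R4 = 173
  ADD R0, R4  → R0 = 23 + 173 = 196
Final: R0 = 196

196


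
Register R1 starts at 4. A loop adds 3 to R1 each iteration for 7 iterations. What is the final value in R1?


Starting value: R1 = 4
  Iter 1: R1 = 4 + 3 = 7
  Iter 2: R1 = 7 + 3 = 10
  Iter 3: R1 = 10 + 3 = 13
  Iter 4: R1 = 13 + 3 = 16
  Iter 5: R1 = 16 + 3 = 19
  Iter 6: R1 = 19 + 3 = 22
  Iter 7: R1 = 22 + 3 = 25
Final: R1 = 25

25


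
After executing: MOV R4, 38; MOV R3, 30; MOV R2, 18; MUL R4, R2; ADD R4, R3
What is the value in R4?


Register state trace:
  MOV R4, 38  → R4 = 38
  MOV R3, 30  → R3 = 30
  MOV R2, 18  → R2 = 18
  MUL R4, R2  → R4 = 38 * 18 = 684
  ADD R4, R3  → R4 = 684 + 30 = 714
Final: R4 = 714

714


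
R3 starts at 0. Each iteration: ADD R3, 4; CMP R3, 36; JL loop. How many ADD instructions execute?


Loop trace (R3 starts at 0, target 36, step 4):
  ADD #1: R3 = 0 + 4 = 4  → 4 < 36, loop
  ADD #2: R3 = 4 + 4 = 8  → 8 < 36, loop
  ADD #3: R3 = 8 + 4 = 12  → 12 < 36, loop
  ADD #4: R3 = 12 + 4 = 16  → 16 < 36, loop
  ADD #5: R3 = 16 + 4 = 20  → 20 < 36, loop
  ADD #6: R3 = 20 + 4 = 24  → 24 < 36, loop
  ADD #7: R3 = 24 + 4 = 28  → 28 < 36, loop
  ADD #8: R3 = 28 + 4 = 32  → 32 < 36, loop
  ADD #9: R3 = 32 + 4 = 36  → 36 >= 36, exit
Total ADD instructions: 9

9


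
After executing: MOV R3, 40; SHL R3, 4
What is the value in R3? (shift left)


Register state trace:
  MOV R3, 40  → R3 = 40
  SHL R3, 4  → R3 = 40 << 4 = 40 * 2^4 = 640
Final: R3 = 640

640


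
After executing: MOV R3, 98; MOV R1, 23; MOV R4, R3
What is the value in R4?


Register state trace:
  MOV R3, 98  → R3 = 98
  MOV R1, 23  → R1 = 23
  MOV R4, R3  → R4 = 98
Final: R4 = 98

98


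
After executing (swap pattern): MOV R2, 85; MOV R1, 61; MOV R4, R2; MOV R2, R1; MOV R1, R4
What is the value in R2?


Register state trace (swap pattern):
  MOV R2, 85  → R2 = 85
  MOV R1, 61  → R1 = 61
  MOV R4, R2  → R4 = 85  (save R2)
  MOV R2, R1  → R2 = 61  (R2 gets R1's value)
  MOV R1, R4  → R1 = 85  (R1 gets saved value)
Final: R2 = 61

61


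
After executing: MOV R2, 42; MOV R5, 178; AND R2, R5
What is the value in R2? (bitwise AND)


Register state trace:
  MOV R2, 42  → R2 = 42 (0b00101010)
  MOV R5, 178  → R5 = 178 (0b10110010)
  AND R2, R5  → R2 = 42 AND 178 = 34 (0b00100010)
Final: R2 = 34

34


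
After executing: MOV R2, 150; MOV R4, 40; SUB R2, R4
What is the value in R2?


Register state trace:
  MOV R2, 150  → R2 = 150
  MOV R4, 40  → R4 = 40
  SUB R2, R4  → R2 = 150 - 40 = 110
Final: R2 = 110

110


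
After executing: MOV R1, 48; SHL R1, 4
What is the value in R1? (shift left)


Register state trace:
  MOV R1, 48  → R1 = 48
  SHL R1, 4  → R1 = 48 << 4 = 48 * 2^4 = 768
Final: R1 = 768

768


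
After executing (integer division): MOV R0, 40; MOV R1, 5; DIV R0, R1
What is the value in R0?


Register state trace:
  MOV R0, 40  → R0 = 40
  MOV R1, 5  → R1 = 5
  DIV R0, R1  → R0 = 40 // 5 = 8
Final: R0 = 8

8


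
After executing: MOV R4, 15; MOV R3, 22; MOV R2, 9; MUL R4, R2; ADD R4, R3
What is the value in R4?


Register state trace:
  MOV R4, 15  → R4 = 15
  MOV R3, 22  → R3 = 22
  MOV R2, 9  → R2 = 9
  MUL R4, R2  → R4 = 15 * 9 = 135
  ADD R4, R3  → R4 = 135 + 22 = 157
Final: R4 = 157

157


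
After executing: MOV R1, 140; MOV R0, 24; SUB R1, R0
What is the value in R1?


Register state trace:
  MOV R1, 140  → R1 = 140
  MOV R0, 24  → R0 = 24
  SUB R1, R0  → R1 = 140 - 24 = 116
Final: R1 = 116

116


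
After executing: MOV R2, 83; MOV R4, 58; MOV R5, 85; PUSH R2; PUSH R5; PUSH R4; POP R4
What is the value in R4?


Stack trace (top is rightmost):
  MOV R2, 83  → R2 = 83
  MOV R4, 58  → R4 = 58
  MOV R5, 85  → R5 = 85
  PUSH R2  → stack: [83]
  PUSH R5  → stack: [83, 85]
  PUSH R4  → stack: [83, 85, 58]
  POP R4  → R4 = 58, stack: [83, 85]
Final: R4 = 58

58


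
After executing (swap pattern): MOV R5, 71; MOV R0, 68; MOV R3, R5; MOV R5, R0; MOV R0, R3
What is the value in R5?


Register state trace (swap pattern):
  MOV R5, 71  → R5 = 71
  MOV R0, 68  → R0 = 68
  MOV R3, R5  → R3 = 71  (save R5)
  MOV R5, R0  → R5 = 68  (R5 gets R0's value)
  MOV R0, R3  → R0 = 71  (R0 gets saved value)
Final: R5 = 68

68


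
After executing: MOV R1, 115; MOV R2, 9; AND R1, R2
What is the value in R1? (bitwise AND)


Register state trace:
  MOV R1, 115  → R1 = 115 (0b01110011)
  MOV R2, 9  → R2 = 9 (0b00001001)
  AND R1, R2  → R1 = 115 AND 9 = 1 (0b00000001)
Final: R1 = 1

1


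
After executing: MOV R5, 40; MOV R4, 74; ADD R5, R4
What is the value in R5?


Register state trace:
  MOV R5, 40  → R5 = 40
  MOV R4, 74  → R4 = 74
  ADD R5, R4  → R5 = 40 + 74 = 114
Final: R5 = 114

114


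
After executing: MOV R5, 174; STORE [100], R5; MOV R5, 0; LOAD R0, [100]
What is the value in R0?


Register and memory trace:
  MOV R5, 174  → R5 = 174
  STORE [100], R5  → mem[100] = 174
  MOV R5, 0  → R5 = 0
  LOAD R0, [100]  → R0 = mem[100] = 174
Final: R0 = 174

174


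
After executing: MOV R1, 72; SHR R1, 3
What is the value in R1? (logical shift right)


Register state trace:
  MOV R1, 72  → R1 = 72
  SHR R1, 3  → R1 = 72 >> 3 = 72 // 2^3 = 9
Final: R1 = 9

9


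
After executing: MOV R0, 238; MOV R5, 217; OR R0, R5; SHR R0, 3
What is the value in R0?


Register state trace:
  MOV R0, 238  → R0 = 238 (0b11101110)
  MOV R5, 217  → R5 = 217 (0b11011001)
  OR R0, R5  → R0 = 238 OR 217 = 255 (0b11111111)
  SHR R0, 3  → R0 = 255 >> 3 = 31
Final: R0 = 31

31


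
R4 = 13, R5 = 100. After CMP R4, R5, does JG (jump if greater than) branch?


Trace:
  R4 = 13, R5 = 100
  CMP R4, R5  → compares 13 vs 100
  JG checks: is 13 greater than 100?
  13 < 100, so condition is false
Branch taken: No

No


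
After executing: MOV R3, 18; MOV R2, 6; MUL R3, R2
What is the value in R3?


Register state trace:
  MOV R3, 18  → R3 = 18
  MOV R2, 6  → R2 = 6
  MUL R3, R2  → R3 = 18 * 6 = 108
Final: R3 = 108

108


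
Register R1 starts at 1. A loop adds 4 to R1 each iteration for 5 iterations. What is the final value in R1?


Starting value: R1 = 1
  Iter 1: R1 = 1 + 4 = 5
  Iter 2: R1 = 5 + 4 = 9
  Iter 3: R1 = 9 + 4 = 13
  Iter 4: R1 = 13 + 4 = 17
  Iter 5: R1 = 17 + 4 = 21
Final: R1 = 21

21


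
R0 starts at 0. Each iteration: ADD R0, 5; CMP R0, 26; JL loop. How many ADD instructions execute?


Loop trace (R0 starts at 0, target 26, step 5):
  ADD #1: R0 = 0 + 5 = 5  → 5 < 26, loop
  ADD #2: R0 = 5 + 5 = 10  → 10 < 26, loop
  ADD #3: R0 = 10 + 5 = 15  → 15 < 26, loop
  ADD #4: R0 = 15 + 5 = 20  → 20 < 26, loop
  ADD #5: R0 = 20 + 5 = 25  → 25 < 26, loop
  ADD #6: R0 = 25 + 5 = 30  → 30 >= 26, exit
Total ADD instructions: 6

6


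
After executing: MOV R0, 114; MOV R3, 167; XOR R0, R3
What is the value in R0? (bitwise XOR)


Register state trace:
  MOV R0, 114  → R0 = 114 (0b01110010)
  MOV R3, 167  → R3 = 167 (0b10100111)
  XOR R0, R3  → R0 = 114 XOR 167 = 213 (0b11010101)
Final: R0 = 213

213


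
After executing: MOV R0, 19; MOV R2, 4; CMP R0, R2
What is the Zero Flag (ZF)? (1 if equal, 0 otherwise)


Register state trace:
  MOV R0, 19  → R0 = 19
  MOV R2, 4  → R2 = 4
  CMP R0, R2  → computes 19 - 4 = 15
  Result is nonzero, so values are not equal
ZF = 0

0


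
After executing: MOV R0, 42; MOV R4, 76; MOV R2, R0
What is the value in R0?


Register state trace:
  MOV R0, 42  → R0 = 42
  MOV R4, 76  → R4 = 76
  MOV R2, R0  → R2 = 42
Final: R0 = 42

42


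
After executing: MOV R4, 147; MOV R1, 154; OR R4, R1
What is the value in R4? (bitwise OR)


Register state trace:
  MOV R4, 147  → R4 = 147 (0b10010011)
  MOV R1, 154  → R1 = 154 (0b10011010)
  OR R4, R1   → R4 = 147 OR 154 = 155 (0b10011011)
Final: R4 = 155

155


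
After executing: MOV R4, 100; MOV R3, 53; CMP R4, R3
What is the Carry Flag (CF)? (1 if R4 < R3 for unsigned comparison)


Register state trace:
  MOV R4, 100  → R4 = 100
  MOV R3, 53  → R3 = 53
  CMP R4, R3  → unsigned 100 - 53: no borrow
  100 >= 53, so CF = 0
CF = 0

0


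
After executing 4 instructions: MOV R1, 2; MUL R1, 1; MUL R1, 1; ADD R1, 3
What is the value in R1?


Register state trace:
  MOV R1, 2  → R1 = 2
  MUL R1, 1  → R1 = 2 * 1 = 2
  MUL R1, 1  → R1 = 2 * 1 = 2
  ADD R1, 3  → R1 = 2 + 3 = 5
Final: R1 = 5

5


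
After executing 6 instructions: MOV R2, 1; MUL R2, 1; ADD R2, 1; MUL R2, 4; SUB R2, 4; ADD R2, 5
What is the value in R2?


Register state trace:
  MOV R2, 1  → R2 = 1
  MUL R2, 1  → R2 = 1 * 1 = 1
  ADD R2, 1  → R2 = 1 + 1 = 2
  MUL R2, 4  → R2 = 2 * 4 = 8
  SUB R2, 4  → R2 = 8 - 4 = 4
  ADD R2, 5  → R2 = 4 + 5 = 9
Final: R2 = 9

9


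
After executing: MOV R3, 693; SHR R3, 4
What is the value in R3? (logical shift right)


Register state trace:
  MOV R3, 693  → R3 = 693
  SHR R3, 4  → R3 = 693 >> 4 = 693 // 2^4 = 43
Final: R3 = 43

43


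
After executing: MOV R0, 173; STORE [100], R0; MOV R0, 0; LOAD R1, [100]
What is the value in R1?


Register and memory trace:
  MOV R0, 173  → R0 = 173
  STORE [100], R0  → mem[100] = 173
  MOV R0, 0  → R0 = 0
  LOAD R1, [100]  → R1 = mem[100] = 173
Final: R1 = 173

173


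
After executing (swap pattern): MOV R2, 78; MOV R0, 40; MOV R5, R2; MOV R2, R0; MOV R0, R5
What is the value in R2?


Register state trace (swap pattern):
  MOV R2, 78  → R2 = 78
  MOV R0, 40  → R0 = 40
  MOV R5, R2  → R5 = 78  (save R2)
  MOV R2, R0  → R2 = 40  (R2 gets R0's value)
  MOV R0, R5  → R0 = 78  (R0 gets saved value)
Final: R2 = 40

40


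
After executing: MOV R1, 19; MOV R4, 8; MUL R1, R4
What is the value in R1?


Register state trace:
  MOV R1, 19  → R1 = 19
  MOV R4, 8  → R4 = 8
  MUL R1, R4  → R1 = 19 * 8 = 152
Final: R1 = 152

152


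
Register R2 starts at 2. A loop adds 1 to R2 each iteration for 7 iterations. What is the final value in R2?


Starting value: R2 = 2
  Iter 1: R2 = 2 + 1 = 3
  Iter 2: R2 = 3 + 1 = 4
  Iter 3: R2 = 4 + 1 = 5
  Iter 4: R2 = 5 + 1 = 6
  Iter 5: R2 = 6 + 1 = 7
  Iter 6: R2 = 7 + 1 = 8
  Iter 7: R2 = 8 + 1 = 9
Final: R2 = 9

9


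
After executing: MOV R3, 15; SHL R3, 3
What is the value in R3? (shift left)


Register state trace:
  MOV R3, 15  → R3 = 15
  SHL R3, 3  → R3 = 15 << 3 = 15 * 2^3 = 120
Final: R3 = 120

120


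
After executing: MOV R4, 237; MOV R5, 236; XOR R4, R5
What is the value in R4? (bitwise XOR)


Register state trace:
  MOV R4, 237  → R4 = 237 (0b11101101)
  MOV R5, 236  → R5 = 236 (0b11101100)
  XOR R4, R5  → R4 = 237 XOR 236 = 1 (0b00000001)
Final: R4 = 1

1


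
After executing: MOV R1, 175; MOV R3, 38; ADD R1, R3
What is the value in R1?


Register state trace:
  MOV R1, 175  → R1 = 175
  MOV R3, 38  → R3 = 38
  ADD R1, R3  → R1 = 175 + 38 = 213
Final: R1 = 213

213


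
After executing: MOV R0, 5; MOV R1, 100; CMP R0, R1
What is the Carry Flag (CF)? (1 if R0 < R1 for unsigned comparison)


Register state trace:
  MOV R0, 5  → R0 = 5
  MOV R1, 100  → R1 = 100
  CMP R0, R1  → unsigned 5 - 100: borrow occurs
  5 < 100, so CF = 1
CF = 1

1


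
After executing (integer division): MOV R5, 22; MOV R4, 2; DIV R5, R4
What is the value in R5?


Register state trace:
  MOV R5, 22  → R5 = 22
  MOV R4, 2  → R4 = 2
  DIV R5, R4  → R5 = 22 // 2 = 11
Final: R5 = 11

11


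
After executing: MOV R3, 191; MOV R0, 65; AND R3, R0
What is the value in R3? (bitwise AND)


Register state trace:
  MOV R3, 191  → R3 = 191 (0b10111111)
  MOV R0, 65  → R0 = 65 (0b01000001)
  AND R3, R0  → R3 = 191 AND 65 = 1 (0b00000001)
Final: R3 = 1

1


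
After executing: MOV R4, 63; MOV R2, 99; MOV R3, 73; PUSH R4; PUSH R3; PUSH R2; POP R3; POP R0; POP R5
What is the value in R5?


Stack trace (top is rightmost):
  MOV R4, 63  → R4 = 63
  MOV R2, 99  → R2 = 99
  MOV R3, 73  → R3 = 73
  PUSH R4  → stack: [63]
  PUSH R3  → stack: [63, 73]
  PUSH R2  → stack: [63, 73, 99]
  POP R3  → R3 = 99, stack: [63, 73]
  POP R0  → R0 = 73, stack: [63]
  POP R5  → R5 = 63, stack: []
Final: R5 = 63

63


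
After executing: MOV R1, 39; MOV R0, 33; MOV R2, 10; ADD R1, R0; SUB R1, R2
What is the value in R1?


Register state trace:
  MOV R1, 39  → R1 = 39
  MOV R0, 33  → R0 = 33
  MOV R2, 10  → R2 = 10
  ADD R1, R0  → R1 = 39 + 33 = 72
  SUB R1, R2  → R1 = 72 - 10 = 62
Final: R1 = 62

62


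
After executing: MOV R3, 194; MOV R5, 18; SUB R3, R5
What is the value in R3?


Register state trace:
  MOV R3, 194  → R3 = 194
  MOV R5, 18  → R5 = 18
  SUB R3, R5  → R3 = 194 - 18 = 176
Final: R3 = 176

176


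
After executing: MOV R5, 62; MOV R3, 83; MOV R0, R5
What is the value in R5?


Register state trace:
  MOV R5, 62  → R5 = 62
  MOV R3, 83  → R3 = 83
  MOV R0, R5  → R0 = 62
Final: R5 = 62

62


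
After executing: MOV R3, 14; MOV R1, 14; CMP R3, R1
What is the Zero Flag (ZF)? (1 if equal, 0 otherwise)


Register state trace:
  MOV R3, 14  → R3 = 14
  MOV R1, 14  → R1 = 14
  CMP R3, R1  → computes 14 - 14 = 0
  Result is zero, so values are equal
ZF = 1

1


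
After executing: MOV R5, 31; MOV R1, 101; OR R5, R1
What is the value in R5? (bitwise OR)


Register state trace:
  MOV R5, 31  → R5 = 31 (0b00011111)
  MOV R1, 101  → R1 = 101 (0b01100101)
  OR R5, R1   → R5 = 31 OR 101 = 127 (0b01111111)
Final: R5 = 127

127


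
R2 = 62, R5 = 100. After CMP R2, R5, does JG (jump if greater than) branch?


Trace:
  R2 = 62, R5 = 100
  CMP R2, R5  → compares 62 vs 100
  JG checks: is 62 greater than 100?
  62 < 100, so condition is false
Branch taken: No

No


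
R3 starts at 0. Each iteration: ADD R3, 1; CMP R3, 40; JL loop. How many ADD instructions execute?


Loop trace (R3 starts at 0, target 40, step 1):
  ADD #1: R3 = 0 + 1 = 1  → 1 < 40, loop
  ADD #2: R3 = 1 + 1 = 2  → 2 < 40, loop
  ADD #3: R3 = 2 + 1 = 3  → 3 < 40, loop
  ADD #4: R3 = 3 + 1 = 4  → 4 < 40, loop
  ADD #5: R3 = 4 + 1 = 5  → 5 < 40, loop
  ADD #6: R3 = 5 + 1 = 6  → 6 < 40, loop
  ADD #7: R3 = 6 + 1 = 7  → 7 < 40, loop
  ADD #8: R3 = 7 + 1 = 8  → 8 < 40, loop
  ADD #9: R3 = 8 + 1 = 9  → 9 < 40, loop
  ADD #10: R3 = 9 + 1 = 10  → 10 < 40, loop
  ADD #11: R3 = 10 + 1 = 11  → 11 < 40, loop
  ADD #12: R3 = 11 + 1 = 12  → 12 < 40, loop
  ADD #13: R3 = 12 + 1 = 13  → 13 < 40, loop
  ADD #14: R3 = 13 + 1 = 14  → 14 < 40, loop
  ADD #15: R3 = 14 + 1 = 15  → 15 < 40, loop
  ADD #16: R3 = 15 + 1 = 16  → 16 < 40, loop
  ADD #17: R3 = 16 + 1 = 17  → 17 < 40, loop
  ADD #18: R3 = 17 + 1 = 18  → 18 < 40, loop
  ADD #19: R3 = 18 + 1 = 19  → 19 < 40, loop
  ADD #20: R3 = 19 + 1 = 20  → 20 < 40, loop
  ADD #21: R3 = 20 + 1 = 21  → 21 < 40, loop
  ADD #22: R3 = 21 + 1 = 22  → 22 < 40, loop
  ADD #23: R3 = 22 + 1 = 23  → 23 < 40, loop
  ADD #24: R3 = 23 + 1 = 24  → 24 < 40, loop
  ADD #25: R3 = 24 + 1 = 25  → 25 < 40, loop
  ADD #26: R3 = 25 + 1 = 26  → 26 < 40, loop
  ADD #27: R3 = 26 + 1 = 27  → 27 < 40, loop
  ADD #28: R3 = 27 + 1 = 28  → 28 < 40, loop
  ADD #29: R3 = 28 + 1 = 29  → 29 < 40, loop
  ADD #30: R3 = 29 + 1 = 30  → 30 < 40, loop
  ADD #31: R3 = 30 + 1 = 31  → 31 < 40, loop
  ADD #32: R3 = 31 + 1 = 32  → 32 < 40, loop
  ADD #33: R3 = 32 + 1 = 33  → 33 < 40, loop
  ADD #34: R3 = 33 + 1 = 34  → 34 < 40, loop
  ADD #35: R3 = 34 + 1 = 35  → 35 < 40, loop
  ADD #36: R3 = 35 + 1 = 36  → 36 < 40, loop
  ADD #37: R3 = 36 + 1 = 37  → 37 < 40, loop
  ADD #38: R3 = 37 + 1 = 38  → 38 < 40, loop
  ADD #39: R3 = 38 + 1 = 39  → 39 < 40, loop
  ADD #40: R3 = 39 + 1 = 40  → 40 >= 40, exit
Total ADD instructions: 40

40


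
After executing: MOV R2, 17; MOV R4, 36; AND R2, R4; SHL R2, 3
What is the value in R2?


Register state trace:
  MOV R2, 17  → R2 = 17 (0b00010001)
  MOV R4, 36  → R4 = 36 (0b00100100)
  AND R2, R4  → R2 = 17 AND 36 = 0 (0b00000000)
  SHL R2, 3  → R2 = 0 << 3 = 0
Final: R2 = 0

0


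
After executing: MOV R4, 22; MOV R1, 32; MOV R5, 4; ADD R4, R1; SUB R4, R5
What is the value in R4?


Register state trace:
  MOV R4, 22  → R4 = 22
  MOV R1, 32  → R1 = 32
  MOV R5, 4  → R5 = 4
  ADD R4, R1  → R4 = 22 + 32 = 54
  SUB R4, R5  → R4 = 54 - 4 = 50
Final: R4 = 50

50


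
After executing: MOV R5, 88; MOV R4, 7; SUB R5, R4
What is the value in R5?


Register state trace:
  MOV R5, 88  → R5 = 88
  MOV R4, 7  → R4 = 7
  SUB R5, R4  → R5 = 88 - 7 = 81
Final: R5 = 81

81


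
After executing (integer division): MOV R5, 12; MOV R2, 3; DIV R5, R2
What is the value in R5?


Register state trace:
  MOV R5, 12  → R5 = 12
  MOV R2, 3  → R2 = 3
  DIV R5, R2  → R5 = 12 // 3 = 4
Final: R5 = 4

4


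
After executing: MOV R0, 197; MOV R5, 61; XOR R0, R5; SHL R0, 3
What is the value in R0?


Register state trace:
  MOV R0, 197  → R0 = 197 (0b11000101)
  MOV R5, 61  → R5 = 61 (0b00111101)
  XOR R0, R5  → R0 = 197 XOR 61 = 248 (0b11111000)
  SHL R0, 3  → R0 = 248 << 3 = 1984
Final: R0 = 1984

1984


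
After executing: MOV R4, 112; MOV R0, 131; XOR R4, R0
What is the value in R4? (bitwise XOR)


Register state trace:
  MOV R4, 112  → R4 = 112 (0b01110000)
  MOV R0, 131  → R0 = 131 (0b10000011)
  XOR R4, R0  → R4 = 112 XOR 131 = 243 (0b11110011)
Final: R4 = 243

243


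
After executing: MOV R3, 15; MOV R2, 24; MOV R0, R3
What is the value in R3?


Register state trace:
  MOV R3, 15  → R3 = 15
  MOV R2, 24  → R2 = 24
  MOV R0, R3  → R0 = 15
Final: R3 = 15

15


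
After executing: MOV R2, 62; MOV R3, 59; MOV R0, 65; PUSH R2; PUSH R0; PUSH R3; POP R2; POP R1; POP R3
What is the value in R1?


Stack trace (top is rightmost):
  MOV R2, 62  → R2 = 62
  MOV R3, 59  → R3 = 59
  MOV R0, 65  → R0 = 65
  PUSH R2  → stack: [62]
  PUSH R0  → stack: [62, 65]
  PUSH R3  → stack: [62, 65, 59]
  POP R2  → R2 = 59, stack: [62, 65]
  POP R1  → R1 = 65, stack: [62]
  POP R3  → R3 = 62, stack: []
Final: R1 = 65

65
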